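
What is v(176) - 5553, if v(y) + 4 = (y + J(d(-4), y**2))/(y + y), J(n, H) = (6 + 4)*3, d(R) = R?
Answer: -977929/176 ≈ -5556.4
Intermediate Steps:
J(n, H) = 30 (J(n, H) = 10*3 = 30)
v(y) = -4 + (30 + y)/(2*y) (v(y) = -4 + (y + 30)/(y + y) = -4 + (30 + y)/((2*y)) = -4 + (30 + y)*(1/(2*y)) = -4 + (30 + y)/(2*y))
v(176) - 5553 = (-7/2 + 15/176) - 5553 = -601/176 - 5553 = -977929/176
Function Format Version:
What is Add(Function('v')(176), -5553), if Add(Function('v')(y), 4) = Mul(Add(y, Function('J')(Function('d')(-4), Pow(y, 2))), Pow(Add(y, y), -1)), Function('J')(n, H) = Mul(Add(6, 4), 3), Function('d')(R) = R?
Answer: Rational(-977929, 176) ≈ -5556.4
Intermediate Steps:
Function('J')(n, H) = 30 (Function('J')(n, H) = Mul(10, 3) = 30)
Function('v')(y) = Add(-4, Mul(Rational(1, 2), Pow(y, -1), Add(30, y))) (Function('v')(y) = Add(-4, Mul(Add(y, 30), Pow(Add(y, y), -1))) = Add(-4, Mul(Add(30, y), Pow(Mul(2, y), -1))) = Add(-4, Mul(Add(30, y), Mul(Rational(1, 2), Pow(y, -1)))) = Add(-4, Mul(Rational(1, 2), Pow(y, -1), Add(30, y))))
Add(Function('v')(176), -5553) = Add(Add(Rational(-7, 2), Mul(15, Pow(176, -1))), -5553) = Add(Add(Rational(-7, 2), Mul(15, Rational(1, 176))), -5553) = Add(Add(Rational(-7, 2), Rational(15, 176)), -5553) = Add(Rational(-601, 176), -5553) = Rational(-977929, 176)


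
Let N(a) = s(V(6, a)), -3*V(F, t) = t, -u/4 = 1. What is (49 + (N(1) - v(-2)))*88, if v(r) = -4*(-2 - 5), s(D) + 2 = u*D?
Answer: 5368/3 ≈ 1789.3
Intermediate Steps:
u = -4 (u = -4*1 = -4)
V(F, t) = -t/3
s(D) = -2 - 4*D
N(a) = -2 + 4*a/3 (N(a) = -2 - (-4)*a/3 = -2 + 4*a/3)
v(r) = 28 (v(r) = -4*(-7) = 28)
(49 + (N(1) - v(-2)))*88 = (49 + ((-2 + (4/3)*1) - 1*28))*88 = (49 + ((-2 + 4/3) - 28))*88 = (49 + (-⅔ - 28))*88 = (49 - 86/3)*88 = (61/3)*88 = 5368/3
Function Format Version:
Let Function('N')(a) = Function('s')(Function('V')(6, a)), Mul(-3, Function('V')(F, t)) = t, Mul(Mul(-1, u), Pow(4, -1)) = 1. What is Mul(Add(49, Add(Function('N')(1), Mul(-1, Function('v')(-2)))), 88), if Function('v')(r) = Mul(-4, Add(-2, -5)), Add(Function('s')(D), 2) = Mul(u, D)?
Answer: Rational(5368, 3) ≈ 1789.3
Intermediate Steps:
u = -4 (u = Mul(-4, 1) = -4)
Function('V')(F, t) = Mul(Rational(-1, 3), t)
Function('s')(D) = Add(-2, Mul(-4, D))
Function('N')(a) = Add(-2, Mul(Rational(4, 3), a)) (Function('N')(a) = Add(-2, Mul(-4, Mul(Rational(-1, 3), a))) = Add(-2, Mul(Rational(4, 3), a)))
Function('v')(r) = 28 (Function('v')(r) = Mul(-4, -7) = 28)
Mul(Add(49, Add(Function('N')(1), Mul(-1, Function('v')(-2)))), 88) = Mul(Add(49, Add(Add(-2, Mul(Rational(4, 3), 1)), Mul(-1, 28))), 88) = Mul(Add(49, Add(Add(-2, Rational(4, 3)), -28)), 88) = Mul(Add(49, Add(Rational(-2, 3), -28)), 88) = Mul(Add(49, Rational(-86, 3)), 88) = Mul(Rational(61, 3), 88) = Rational(5368, 3)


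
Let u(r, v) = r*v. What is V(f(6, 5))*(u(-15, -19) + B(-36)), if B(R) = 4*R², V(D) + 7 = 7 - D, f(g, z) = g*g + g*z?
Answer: -360954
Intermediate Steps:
f(g, z) = g² + g*z
V(D) = -D (V(D) = -7 + (7 - D) = -D)
V(f(6, 5))*(u(-15, -19) + B(-36)) = (-6*(6 + 5))*(-15*(-19) + 4*(-36)²) = (-6*11)*(285 + 4*1296) = (-1*66)*(285 + 5184) = -66*5469 = -360954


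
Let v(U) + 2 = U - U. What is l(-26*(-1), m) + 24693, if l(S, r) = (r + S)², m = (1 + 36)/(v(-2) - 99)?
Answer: 258596214/10201 ≈ 25350.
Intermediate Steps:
v(U) = -2 (v(U) = -2 + (U - U) = -2 + 0 = -2)
m = -37/101 (m = (1 + 36)/(-2 - 99) = 37/(-101) = 37*(-1/101) = -37/101 ≈ -0.36634)
l(S, r) = (S + r)²
l(-26*(-1), m) + 24693 = (-26*(-1) - 37/101)² + 24693 = (26 - 37/101)² + 24693 = (2589/101)² + 24693 = 6702921/10201 + 24693 = 258596214/10201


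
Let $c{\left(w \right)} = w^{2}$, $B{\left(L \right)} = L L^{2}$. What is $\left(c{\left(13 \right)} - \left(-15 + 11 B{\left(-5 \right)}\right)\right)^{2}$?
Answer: $2430481$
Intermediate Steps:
$B{\left(L \right)} = L^{3}$
$\left(c{\left(13 \right)} - \left(-15 + 11 B{\left(-5 \right)}\right)\right)^{2} = \left(13^{2} - \left(-15 + 11 \left(-5\right)^{3}\right)\right)^{2} = \left(169 + \left(15 - -1375\right)\right)^{2} = \left(169 + \left(15 + 1375\right)\right)^{2} = \left(169 + 1390\right)^{2} = 1559^{2} = 2430481$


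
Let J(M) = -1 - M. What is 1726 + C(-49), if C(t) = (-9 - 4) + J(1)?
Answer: 1711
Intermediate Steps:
C(t) = -15 (C(t) = (-9 - 4) + (-1 - 1*1) = -13 + (-1 - 1) = -13 - 2 = -15)
1726 + C(-49) = 1726 - 15 = 1711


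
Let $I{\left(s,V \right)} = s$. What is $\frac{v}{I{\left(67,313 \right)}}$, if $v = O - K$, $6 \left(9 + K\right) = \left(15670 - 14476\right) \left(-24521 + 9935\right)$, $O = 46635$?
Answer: $\frac{2949258}{67} \approx 44019.0$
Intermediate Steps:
$K = -2902623$ ($K = -9 + \frac{\left(15670 - 14476\right) \left(-24521 + 9935\right)}{6} = -9 + \frac{1194 \left(-14586\right)}{6} = -9 + \frac{1}{6} \left(-17415684\right) = -9 - 2902614 = -2902623$)
$v = 2949258$ ($v = 46635 - -2902623 = 46635 + 2902623 = 2949258$)
$\frac{v}{I{\left(67,313 \right)}} = \frac{2949258}{67}$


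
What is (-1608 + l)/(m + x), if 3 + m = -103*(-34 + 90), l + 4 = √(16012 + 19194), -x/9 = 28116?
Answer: 1612/258815 - √35206/258815 ≈ 0.0055034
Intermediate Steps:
x = -253044 (x = -9*28116 = -253044)
l = -4 + √35206 (l = -4 + √(16012 + 19194) = -4 + √35206 ≈ 183.63)
m = -5771 (m = -3 - 103*(-34 + 90) = -3 - 103*56 = -3 - 5768 = -5771)
(-1608 + l)/(m + x) = (-1608 + (-4 + √35206))/(-5771 - 253044) = (-1612 + √35206)/(-258815) = (-1612 + √35206)*(-1/258815) = 1612/258815 - √35206/258815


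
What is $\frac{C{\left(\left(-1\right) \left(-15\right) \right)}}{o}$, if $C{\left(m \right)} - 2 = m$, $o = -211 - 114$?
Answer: $- \frac{17}{325} \approx -0.052308$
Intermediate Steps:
$o = -325$
$C{\left(m \right)} = 2 + m$
$\frac{C{\left(\left(-1\right) \left(-15\right) \right)}}{o} = \frac{2 - -15}{-325} = \left(2 + 15\right) \left(- \frac{1}{325}\right) = 17 \left(- \frac{1}{325}\right) = - \frac{17}{325}$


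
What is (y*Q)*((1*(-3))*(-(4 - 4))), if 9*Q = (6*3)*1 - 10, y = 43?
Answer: 0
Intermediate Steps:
Q = 8/9 (Q = ((6*3)*1 - 10)/9 = (18*1 - 10)/9 = (18 - 10)/9 = (⅑)*8 = 8/9 ≈ 0.88889)
(y*Q)*((1*(-3))*(-(4 - 4))) = (43*(8/9))*((1*(-3))*(-(4 - 4))) = 344*(-(-3)*0)/9 = 344*(-3*0)/9 = (344/9)*0 = 0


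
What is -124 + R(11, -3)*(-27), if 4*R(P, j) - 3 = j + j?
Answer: -415/4 ≈ -103.75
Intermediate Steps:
R(P, j) = ¾ + j/2 (R(P, j) = ¾ + (j + j)/4 = ¾ + (2*j)/4 = ¾ + j/2)
-124 + R(11, -3)*(-27) = -124 + (¾ + (½)*(-3))*(-27) = -124 + (¾ - 3/2)*(-27) = -124 - ¾*(-27) = -124 + 81/4 = -415/4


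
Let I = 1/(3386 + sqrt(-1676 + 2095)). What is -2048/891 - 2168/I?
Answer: -6540697616/891 - 2168*sqrt(419) ≈ -7.3852e+6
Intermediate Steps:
I = 1/(3386 + sqrt(419)) ≈ 0.00029356
-2048/891 - 2168/I = -2048/891 - 2168/(3386/11464577 - sqrt(419)/11464577)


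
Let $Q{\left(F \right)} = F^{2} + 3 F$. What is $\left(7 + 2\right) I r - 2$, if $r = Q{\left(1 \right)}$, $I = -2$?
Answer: $-74$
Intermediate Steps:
$r = 4$ ($r = 1 \left(3 + 1\right) = 1 \cdot 4 = 4$)
$\left(7 + 2\right) I r - 2 = \left(7 + 2\right) \left(-2\right) 4 - 2 = 9 \left(-2\right) 4 - 2 = \left(-18\right) 4 - 2 = -72 - 2 = -74$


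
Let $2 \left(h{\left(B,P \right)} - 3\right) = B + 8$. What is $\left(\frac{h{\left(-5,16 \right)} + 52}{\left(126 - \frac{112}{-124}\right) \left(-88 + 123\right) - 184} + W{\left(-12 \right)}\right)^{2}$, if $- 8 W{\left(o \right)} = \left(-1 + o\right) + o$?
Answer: $\frac{2745088962561}{278724867136} \approx 9.8487$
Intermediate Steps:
$h{\left(B,P \right)} = 7 + \frac{B}{2}$ ($h{\left(B,P \right)} = 3 + \frac{B + 8}{2} = 3 + \frac{8 + B}{2} = 3 + \left(4 + \frac{B}{2}\right) = 7 + \frac{B}{2}$)
$W{\left(o \right)} = \frac{1}{8} - \frac{o}{4}$ ($W{\left(o \right)} = - \frac{\left(-1 + o\right) + o}{8} = - \frac{-1 + 2 o}{8} = \frac{1}{8} - \frac{o}{4}$)
$\left(\frac{h{\left(-5,16 \right)} + 52}{\left(126 - \frac{112}{-124}\right) \left(-88 + 123\right) - 184} + W{\left(-12 \right)}\right)^{2} = \left(\frac{\left(7 + \frac{1}{2} \left(-5\right)\right) + 52}{\left(126 - \frac{112}{-124}\right) \left(-88 + 123\right) - 184} + \left(\frac{1}{8} - -3\right)\right)^{2} = \left(\frac{\left(7 - \frac{5}{2}\right) + 52}{\left(126 - - \frac{28}{31}\right) 35 - 184} + \left(\frac{1}{8} + 3\right)\right)^{2} = \left(\frac{\frac{9}{2} + 52}{\left(126 + \frac{28}{31}\right) 35 - 184} + \frac{25}{8}\right)^{2} = \left(\frac{113}{2 \left(\frac{3934}{31} \cdot 35 - 184\right)} + \frac{25}{8}\right)^{2} = \left(\frac{113}{2 \left(\frac{137690}{31} - 184\right)} + \frac{25}{8}\right)^{2} = \left(\frac{113}{2 \cdot \frac{131986}{31}} + \frac{25}{8}\right)^{2} = \left(\frac{113}{2} \cdot \frac{31}{131986} + \frac{25}{8}\right)^{2} = \left(\frac{3503}{263972} + \frac{25}{8}\right)^{2} = \left(\frac{1656831}{527944}\right)^{2} = \frac{2745088962561}{278724867136}$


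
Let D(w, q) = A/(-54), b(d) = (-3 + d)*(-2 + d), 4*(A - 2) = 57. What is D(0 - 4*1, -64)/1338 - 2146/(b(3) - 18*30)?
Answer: 5742371/1445040 ≈ 3.9739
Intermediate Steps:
A = 65/4 (A = 2 + (1/4)*57 = 2 + 57/4 = 65/4 ≈ 16.250)
D(w, q) = -65/216 (D(w, q) = (65/4)/(-54) = (65/4)*(-1/54) = -65/216)
D(0 - 4*1, -64)/1338 - 2146/(b(3) - 18*30) = -65/216/1338 - 2146/((6 + 3**2 - 5*3) - 18*30) = -65/216*1/1338 - 2146/((6 + 9 - 15) - 540) = -65/289008 - 2146/(0 - 540) = -65/289008 - 2146/(-540) = -65/289008 - 2146*(-1/540) = -65/289008 + 1073/270 = 5742371/1445040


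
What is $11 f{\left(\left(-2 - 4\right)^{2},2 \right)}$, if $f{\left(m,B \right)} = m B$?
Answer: $792$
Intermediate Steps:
$f{\left(m,B \right)} = B m$
$11 f{\left(\left(-2 - 4\right)^{2},2 \right)} = 11 \cdot 2 \left(-2 - 4\right)^{2} = 11 \cdot 2 \left(-6\right)^{2} = 11 \cdot 2 \cdot 36 = 11 \cdot 72 = 792$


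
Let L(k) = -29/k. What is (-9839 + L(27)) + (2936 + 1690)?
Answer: -140780/27 ≈ -5214.1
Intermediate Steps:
(-9839 + L(27)) + (2936 + 1690) = (-9839 - 29/27) + (2936 + 1690) = (-9839 - 29*1/27) + 4626 = (-9839 - 29/27) + 4626 = -265682/27 + 4626 = -140780/27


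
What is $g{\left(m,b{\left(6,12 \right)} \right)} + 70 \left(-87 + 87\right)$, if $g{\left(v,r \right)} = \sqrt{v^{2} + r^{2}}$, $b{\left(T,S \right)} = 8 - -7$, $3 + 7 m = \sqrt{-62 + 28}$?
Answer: $\frac{\sqrt{11000 - 6 i \sqrt{34}}}{7} \approx 14.983 - 0.023827 i$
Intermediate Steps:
$m = - \frac{3}{7} + \frac{i \sqrt{34}}{7}$ ($m = - \frac{3}{7} + \frac{\sqrt{-62 + 28}}{7} = - \frac{3}{7} + \frac{\sqrt{-34}}{7} = - \frac{3}{7} + \frac{i \sqrt{34}}{7} \approx -0.42857 + 0.83299 i$)
$b{\left(T,S \right)} = 15$ ($b{\left(T,S \right)} = 8 + 7 = 15$)
$g{\left(v,r \right)} = \sqrt{r^{2} + v^{2}}$
$g{\left(m,b{\left(6,12 \right)} \right)} + 70 \left(-87 + 87\right) = \sqrt{15^{2} + \left(- \frac{3}{7} + \frac{i \sqrt{34}}{7}\right)^{2}} + 70 \left(-87 + 87\right) = \sqrt{225 + \left(- \frac{3}{7} + \frac{i \sqrt{34}}{7}\right)^{2}} + 70 \cdot 0 = \sqrt{225 + \left(- \frac{3}{7} + \frac{i \sqrt{34}}{7}\right)^{2}} + 0 = \sqrt{225 + \left(- \frac{3}{7} + \frac{i \sqrt{34}}{7}\right)^{2}}$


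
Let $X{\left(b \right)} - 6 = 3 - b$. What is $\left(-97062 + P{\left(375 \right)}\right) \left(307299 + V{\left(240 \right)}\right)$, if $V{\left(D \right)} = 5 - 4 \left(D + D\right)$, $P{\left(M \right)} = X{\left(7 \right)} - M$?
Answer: $-29755090040$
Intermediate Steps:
$X{\left(b \right)} = 9 - b$ ($X{\left(b \right)} = 6 - \left(-3 + b\right) = 9 - b$)
$P{\left(M \right)} = 2 - M$ ($P{\left(M \right)} = \left(9 - 7\right) - M = 2 - M$)
$V{\left(D \right)} = 5 - 8 D$ ($V{\left(D \right)} = 5 - 4 \cdot 2 D = 5 - 8 D$)
$\left(-97062 + P{\left(375 \right)}\right) \left(307299 + V{\left(240 \right)}\right) = \left(-97062 + \left(2 - 375\right)\right) \left(307299 + \left(5 - 1920\right)\right) = \left(-97062 - 373\right) \left(307299 - 1915\right) = \left(-97435\right) 305384 = -29755090040$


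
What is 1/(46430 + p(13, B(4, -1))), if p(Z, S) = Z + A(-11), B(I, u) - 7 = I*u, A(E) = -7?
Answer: 1/46436 ≈ 2.1535e-5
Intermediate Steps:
B(I, u) = 7 + I*u
p(Z, S) = -7 + Z (p(Z, S) = Z - 7 = -7 + Z)
1/(46430 + p(13, B(4, -1))) = 1/(46430 + (-7 + 13)) = 1/(46430 + 6) = 1/46436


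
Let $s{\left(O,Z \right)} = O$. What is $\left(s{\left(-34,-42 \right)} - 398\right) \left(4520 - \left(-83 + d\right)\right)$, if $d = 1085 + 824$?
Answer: $-1163808$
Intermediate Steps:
$d = 1909$
$\left(s{\left(-34,-42 \right)} - 398\right) \left(4520 - \left(-83 + d\right)\right) = \left(-34 - 398\right) \left(4520 + \left(83 - 1909\right)\right) = \left(-34 + \left(-1455 + 1057\right)\right) \left(4520 + \left(83 - 1909\right)\right) = \left(-34 - 398\right) \left(4520 - 1826\right) = \left(-432\right) 2694 = -1163808$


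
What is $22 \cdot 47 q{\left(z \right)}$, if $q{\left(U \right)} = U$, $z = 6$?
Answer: $6204$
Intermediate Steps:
$22 \cdot 47 q{\left(z \right)} = 22 \cdot 47 \cdot 6 = 1034 \cdot 6 = 6204$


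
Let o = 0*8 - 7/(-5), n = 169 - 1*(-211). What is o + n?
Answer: 1907/5 ≈ 381.40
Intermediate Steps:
n = 380 (n = 169 + 211 = 380)
o = 7/5 (o = 0 - 7*(-1/5) = 0 + 7/5 = 7/5 ≈ 1.4000)
o + n = 7/5 + 380 = 1907/5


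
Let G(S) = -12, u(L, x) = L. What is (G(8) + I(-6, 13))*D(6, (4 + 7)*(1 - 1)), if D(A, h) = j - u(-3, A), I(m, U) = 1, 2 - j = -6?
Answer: -121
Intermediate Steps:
j = 8 (j = 2 - 1*(-6) = 2 + 6 = 8)
D(A, h) = 11 (D(A, h) = 8 - 1*(-3) = 8 + 3 = 11)
(G(8) + I(-6, 13))*D(6, (4 + 7)*(1 - 1)) = (-12 + 1)*11 = -11*11 = -121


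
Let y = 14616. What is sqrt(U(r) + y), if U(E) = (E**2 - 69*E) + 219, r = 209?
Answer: sqrt(44095) ≈ 209.99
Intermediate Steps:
U(E) = 219 + E**2 - 69*E
sqrt(U(r) + y) = sqrt((219 + 209**2 - 69*209) + 14616) = sqrt((219 + 43681 - 14421) + 14616) = sqrt(29479 + 14616) = sqrt(44095)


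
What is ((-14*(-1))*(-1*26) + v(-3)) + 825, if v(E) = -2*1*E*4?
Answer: 485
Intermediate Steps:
v(E) = -8*E (v(E) = -2*E*4 = -8*E)
((-14*(-1))*(-1*26) + v(-3)) + 825 = ((-14*(-1))*(-1*26) - 8*(-3)) + 825 = (14*(-26) + 24) + 825 = (-364 + 24) + 825 = -340 + 825 = 485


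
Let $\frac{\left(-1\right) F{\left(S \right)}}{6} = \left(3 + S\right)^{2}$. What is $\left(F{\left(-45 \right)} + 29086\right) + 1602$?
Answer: $20104$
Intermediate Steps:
$F{\left(S \right)} = - 6 \left(3 + S\right)^{2}$
$\left(F{\left(-45 \right)} + 29086\right) + 1602 = \left(- 6 \left(3 - 45\right)^{2} + 29086\right) + 1602 = \left(- 6 \left(-42\right)^{2} + 29086\right) + 1602 = \left(\left(-6\right) 1764 + 29086\right) + 1602 = \left(-10584 + 29086\right) + 1602 = 18502 + 1602 = 20104$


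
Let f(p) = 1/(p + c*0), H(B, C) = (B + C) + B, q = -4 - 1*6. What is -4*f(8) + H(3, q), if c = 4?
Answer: -9/2 ≈ -4.5000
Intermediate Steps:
q = -10 (q = -4 - 6 = -10)
H(B, C) = C + 2*B
f(p) = 1/p (f(p) = 1/(p + 4*0) = 1/(p + 0) = 1/p)
-4*f(8) + H(3, q) = -4/8 + (-10 + 2*3) = -4*⅛ + (-10 + 6) = -½ - 4 = -9/2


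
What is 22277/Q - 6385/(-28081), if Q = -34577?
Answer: -404786292/970956737 ≈ -0.41689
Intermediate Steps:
22277/Q - 6385/(-28081) = 22277/(-34577) - 6385/(-28081) = 22277*(-1/34577) - 6385*(-1/28081) = -22277/34577 + 6385/28081 = -404786292/970956737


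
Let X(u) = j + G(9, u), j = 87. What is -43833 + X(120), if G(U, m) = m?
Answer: -43626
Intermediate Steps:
X(u) = 87 + u
-43833 + X(120) = -43833 + (87 + 120) = -43833 + 207 = -43626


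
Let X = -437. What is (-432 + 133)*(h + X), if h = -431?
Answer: 259532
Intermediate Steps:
(-432 + 133)*(h + X) = (-432 + 133)*(-431 - 437) = -299*(-868) = 259532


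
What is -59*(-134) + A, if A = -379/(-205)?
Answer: 1621109/205 ≈ 7907.9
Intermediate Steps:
A = 379/205 (A = -379*(-1/205) = 379/205 ≈ 1.8488)
-59*(-134) + A = -59*(-134) + 379/205 = 7906 + 379/205 = 1621109/205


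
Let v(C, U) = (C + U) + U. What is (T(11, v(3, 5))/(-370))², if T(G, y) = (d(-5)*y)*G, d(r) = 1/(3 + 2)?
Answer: 20449/3422500 ≈ 0.0059749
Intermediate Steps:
d(r) = ⅕ (d(r) = 1/5 = ⅕)
v(C, U) = C + 2*U
T(G, y) = G*y/5 (T(G, y) = (y/5)*G = G*y/5)
(T(11, v(3, 5))/(-370))² = (((⅕)*11*(3 + 2*5))/(-370))² = (((⅕)*11*(3 + 10))*(-1/370))² = (((⅕)*11*13)*(-1/370))² = ((143/5)*(-1/370))² = (-143/1850)² = 20449/3422500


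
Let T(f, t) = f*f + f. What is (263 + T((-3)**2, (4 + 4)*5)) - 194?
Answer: 159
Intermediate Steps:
T(f, t) = f + f**2 (T(f, t) = f**2 + f = f + f**2)
(263 + T((-3)**2, (4 + 4)*5)) - 194 = (263 + (-3)**2*(1 + (-3)**2)) - 194 = (263 + 9*(1 + 9)) - 194 = (263 + 9*10) - 194 = (263 + 90) - 194 = 353 - 194 = 159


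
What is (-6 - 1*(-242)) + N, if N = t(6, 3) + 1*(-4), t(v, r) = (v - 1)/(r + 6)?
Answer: 2093/9 ≈ 232.56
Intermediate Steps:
t(v, r) = (-1 + v)/(6 + r)
N = -31/9 (N = (-1 + 6)/(6 + 3) + 1*(-4) = 5/9 - 4 = -31/9 ≈ -3.4444)
(-6 - 1*(-242)) + N = (-6 - 1*(-242)) - 31/9 = (-6 + 242) - 31/9 = 236 - 31/9 = 2093/9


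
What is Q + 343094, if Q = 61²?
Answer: 346815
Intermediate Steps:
Q = 3721
Q + 343094 = 3721 + 343094 = 346815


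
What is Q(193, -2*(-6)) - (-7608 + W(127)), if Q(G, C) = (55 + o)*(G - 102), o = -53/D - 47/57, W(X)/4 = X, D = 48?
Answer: 10879691/912 ≈ 11929.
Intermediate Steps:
W(X) = 4*X
o = -1759/912 (o = -53/48 - 47/57 = -1759/912 ≈ -1.9287)
Q(G, C) = -822817/152 + 48401*G/912 (Q(G, C) = (55 - 1759/912)*(G - 102) = 48401*(-102 + G)/912 = -822817/152 + 48401*G/912)
Q(193, -2*(-6)) - (-7608 + W(127)) = (-822817/152 + (48401/912)*193) - (-7608 + 4*127) = (-822817/152 + 9341393/912) - (-7608 + 508) = 4404491/912 - 1*(-7100) = 4404491/912 + 7100 = 10879691/912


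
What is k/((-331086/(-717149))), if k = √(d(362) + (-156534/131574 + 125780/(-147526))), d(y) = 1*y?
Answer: 717149*√941816441989818418339/535547770936122 ≈ 41.096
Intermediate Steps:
d(y) = y
k = √941816441989818418339/1617548827 (k = √(362 + (-156534/131574 + 125780/(-147526))) = √(362 + (-156534*1/131574 + 125780*(-1/147526))) = √(362 + (-26089/21929 - 62890/73763)) = √(362 - 3303517717/1617548827) = √(582249157657/1617548827) = √941816441989818418339/1617548827 ≈ 18.973)
k/((-331086/(-717149))) = (√941816441989818418339/1617548827)/((-331086/(-717149))) = (√941816441989818418339/1617548827)/((-331086*(-1/717149))) = (√941816441989818418339/1617548827)/(331086/717149) = (√941816441989818418339/1617548827)*(717149/331086) = 717149*√941816441989818418339/535547770936122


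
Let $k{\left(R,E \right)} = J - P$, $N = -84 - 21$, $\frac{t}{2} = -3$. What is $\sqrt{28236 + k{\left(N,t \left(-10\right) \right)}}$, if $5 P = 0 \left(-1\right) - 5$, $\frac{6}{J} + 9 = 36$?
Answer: $\frac{\sqrt{254135}}{3} \approx 168.04$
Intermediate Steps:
$t = -6$ ($t = 2 \left(-3\right) = -6$)
$J = \frac{2}{9}$ ($J = \frac{6}{-9 + 36} = \frac{6}{27} = 6 \cdot \frac{1}{27} = \frac{2}{9} \approx 0.22222$)
$N = -105$ ($N = -84 - 21 = -105$)
$P = -1$ ($P = \frac{0 \left(-1\right) - 5}{5} = \frac{0 - 5}{5} = \frac{1}{5} \left(-5\right) = -1$)
$k{\left(R,E \right)} = \frac{11}{9}$ ($k{\left(R,E \right)} = \frac{2}{9} - -1 = \frac{2}{9} + 1 = \frac{11}{9}$)
$\sqrt{28236 + k{\left(N,t \left(-10\right) \right)}} = \sqrt{28236 + \frac{11}{9}} = \sqrt{\frac{254135}{9}} = \frac{\sqrt{254135}}{3}$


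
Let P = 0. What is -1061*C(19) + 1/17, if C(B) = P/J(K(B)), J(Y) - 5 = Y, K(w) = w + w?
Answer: 1/17 ≈ 0.058824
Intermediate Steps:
K(w) = 2*w
J(Y) = 5 + Y
C(B) = 0 (C(B) = 0/(5 + 2*B) = 0)
-1061*C(19) + 1/17 = -1061*0 + 1/17 = 0 + 1/17 = 1/17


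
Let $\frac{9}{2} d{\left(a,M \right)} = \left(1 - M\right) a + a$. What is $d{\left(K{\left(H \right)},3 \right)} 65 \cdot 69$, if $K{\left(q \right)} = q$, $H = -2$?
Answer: $\frac{5980}{3} \approx 1993.3$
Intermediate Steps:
$d{\left(a,M \right)} = \frac{2 a}{9} + \frac{2 a \left(1 - M\right)}{9}$ ($d{\left(a,M \right)} = \frac{2 \left(\left(1 - M\right) a + a\right)}{9} = \frac{2 \left(a \left(1 - M\right) + a\right)}{9} = \frac{2 \left(a + a \left(1 - M\right)\right)}{9} = \frac{2 a}{9} + \frac{2 a \left(1 - M\right)}{9}$)
$d{\left(K{\left(H \right)},3 \right)} 65 \cdot 69 = \frac{2}{9} \left(-2\right) \left(2 - 3\right) 65 \cdot 69 = \frac{2}{9} \left(-2\right) \left(-1\right) 65 \cdot 69 = \frac{4}{9} \cdot 65 \cdot 69 = \frac{260}{9} \cdot 69 = \frac{5980}{3}$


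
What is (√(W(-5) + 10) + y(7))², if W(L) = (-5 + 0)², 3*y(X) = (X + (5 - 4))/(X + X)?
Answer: 15451/441 + 8*√35/21 ≈ 37.290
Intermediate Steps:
y(X) = (1 + X)/(6*X) (y(X) = ((X + (5 - 4))/(X + X))/3 = ((X + 1)/((2*X)))/3 = ((1 + X)*(1/(2*X)))/3 = ((1 + X)/(2*X))/3 = (1 + X)/(6*X))
W(L) = 25 (W(L) = (-5)² = 25)
(√(W(-5) + 10) + y(7))² = (√(25 + 10) + (⅙)*(1 + 7)/7)² = (√35 + (⅙)*(⅐)*8)² = (√35 + 4/21)² = (4/21 + √35)²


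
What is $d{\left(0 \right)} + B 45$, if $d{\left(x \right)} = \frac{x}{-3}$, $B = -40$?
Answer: $-1800$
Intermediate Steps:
$d{\left(x \right)} = - \frac{x}{3}$ ($d{\left(x \right)} = x \left(- \frac{1}{3}\right) = - \frac{x}{3}$)
$d{\left(0 \right)} + B 45 = \left(- \frac{1}{3}\right) 0 - 1800 = 0 - 1800 = -1800$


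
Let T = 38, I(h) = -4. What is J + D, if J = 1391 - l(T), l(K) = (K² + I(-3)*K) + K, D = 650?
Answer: 711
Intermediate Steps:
l(K) = K² - 3*K (l(K) = (K² - 4*K) + K = K² - 3*K)
J = 61 (J = 1391 - 38*(-3 + 38) = 1391 - 38*35 = 1391 - 1*1330 = 1391 - 1330 = 61)
J + D = 61 + 650 = 711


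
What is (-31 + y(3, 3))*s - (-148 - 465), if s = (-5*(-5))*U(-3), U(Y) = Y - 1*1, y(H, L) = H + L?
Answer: 3113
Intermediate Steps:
U(Y) = -1 + Y (U(Y) = Y - 1 = -1 + Y)
s = -100 (s = (-5*(-5))*(-1 - 3) = 25*(-4) = -100)
(-31 + y(3, 3))*s - (-148 - 465) = (-31 + (3 + 3))*(-100) - (-148 - 465) = (-31 + 6)*(-100) - 1*(-613) = -25*(-100) + 613 = 2500 + 613 = 3113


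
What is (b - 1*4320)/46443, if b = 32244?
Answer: 9308/15481 ≈ 0.60125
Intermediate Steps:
(b - 1*4320)/46443 = (32244 - 1*4320)/46443 = (32244 - 4320)*(1/46443) = 27924*(1/46443) = 9308/15481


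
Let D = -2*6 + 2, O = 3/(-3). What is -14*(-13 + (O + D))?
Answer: 336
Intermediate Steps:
O = -1 (O = 3*(-1/3) = -1)
D = -10 (D = -12 + 2 = -10)
-14*(-13 + (O + D)) = -14*(-13 + (-1 - 10)) = -14*(-13 - 11) = -14*(-24) = 336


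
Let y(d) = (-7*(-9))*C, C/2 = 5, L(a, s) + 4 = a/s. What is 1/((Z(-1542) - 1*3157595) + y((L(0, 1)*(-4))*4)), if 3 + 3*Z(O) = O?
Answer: -1/3157480 ≈ -3.1671e-7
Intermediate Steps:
Z(O) = -1 + O/3
L(a, s) = -4 + a/s
C = 10 (C = 2*5 = 10)
y(d) = 630 (y(d) = -7*(-9)*10 = 63*10 = 630)
1/((Z(-1542) - 1*3157595) + y((L(0, 1)*(-4))*4)) = 1/(((-1 + (1/3)*(-1542)) - 1*3157595) + 630) = 1/(((-1 - 514) - 3157595) + 630) = 1/((-515 - 3157595) + 630) = 1/(-3158110 + 630) = 1/(-3157480) = -1/3157480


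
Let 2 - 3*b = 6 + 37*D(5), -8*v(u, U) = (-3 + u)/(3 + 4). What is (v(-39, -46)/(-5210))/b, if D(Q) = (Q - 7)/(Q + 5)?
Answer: -9/70856 ≈ -0.00012702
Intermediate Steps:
D(Q) = (-7 + Q)/(5 + Q)
v(u, U) = 3/56 - u/56 (v(u, U) = -(-3 + u)/(8*(3 + 4)) = -(-3 + u)/(8*7) = -(-3/7 + u/7)/8 = 3/56 - u/56)
b = 17/15 (b = 2/3 - (6 + 37*((-7 + 5)/(5 + 5)))/3 = 2/3 - (6 + 37*(-2/10))/3 = 2/3 - (6 + 37*((1/10)*(-2)))/3 = 2/3 - (6 + 37*(-1/5))/3 = 2/3 - (6 - 37/5)/3 = 2/3 - 1/3*(-7/5) = 2/3 + 7/15 = 17/15 ≈ 1.1333)
(v(-39, -46)/(-5210))/b = ((3/56 - 1/56*(-39))/(-5210))/(17/15) = ((3/56 + 39/56)*(-1/5210))*(15/17) = ((3/4)*(-1/5210))*(15/17) = -3/20840*15/17 = -9/70856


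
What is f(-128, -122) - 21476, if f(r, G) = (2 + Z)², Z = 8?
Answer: -21376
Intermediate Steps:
f(r, G) = 100 (f(r, G) = (2 + 8)² = 10² = 100)
f(-128, -122) - 21476 = 100 - 21476 = -21376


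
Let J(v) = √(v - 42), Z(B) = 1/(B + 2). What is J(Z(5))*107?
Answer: 107*I*√2051/7 ≈ 692.26*I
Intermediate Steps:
Z(B) = 1/(2 + B)
J(v) = √(-42 + v)
J(Z(5))*107 = √(-42 + 1/(2 + 5))*107 = √(-42 + 1/7)*107 = √(-42 + ⅐)*107 = √(-293/7)*107 = (I*√2051/7)*107 = 107*I*√2051/7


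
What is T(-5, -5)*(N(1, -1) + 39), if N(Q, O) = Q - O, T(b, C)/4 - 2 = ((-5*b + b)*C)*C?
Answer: 82328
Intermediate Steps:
T(b, C) = 8 - 16*b*C² (T(b, C) = 8 + 4*(((-5*b + b)*C)*C) = 8 + 4*(((-4*b)*C)*C) = 8 + 4*((-4*C*b)*C) = 8 + 4*(-4*b*C²) = 8 - 16*b*C²)
T(-5, -5)*(N(1, -1) + 39) = (8 - 16*(-5)*(-5)²)*((1 - 1*(-1)) + 39) = (8 - 16*(-5)*25)*((1 + 1) + 39) = (8 + 2000)*(2 + 39) = 2008*41 = 82328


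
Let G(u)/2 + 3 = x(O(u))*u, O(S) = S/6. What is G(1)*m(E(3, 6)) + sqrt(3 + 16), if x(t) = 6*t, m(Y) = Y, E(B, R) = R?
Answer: -24 + sqrt(19) ≈ -19.641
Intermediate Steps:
O(S) = S/6 (O(S) = S*(1/6) = S/6)
G(u) = -6 + 2*u**2 (G(u) = -6 + 2*((6*(u/6))*u) = -6 + 2*(u*u) = -6 + 2*u**2)
G(1)*m(E(3, 6)) + sqrt(3 + 16) = (-6 + 2*1**2)*6 + sqrt(3 + 16) = (-6 + 2*1)*6 + sqrt(19) = (-6 + 2)*6 + sqrt(19) = -4*6 + sqrt(19) = -24 + sqrt(19)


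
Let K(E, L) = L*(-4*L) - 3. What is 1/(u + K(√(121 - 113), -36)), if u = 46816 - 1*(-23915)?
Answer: 1/65544 ≈ 1.5257e-5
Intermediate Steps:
u = 70731 (u = 46816 + 23915 = 70731)
K(E, L) = -3 - 4*L² (K(E, L) = -4*L² - 3 = -3 - 4*L²)
1/(u + K(√(121 - 113), -36)) = 1/(70731 + (-3 - 4*(-36)²)) = 1/(70731 + (-3 - 4*1296)) = 1/(70731 + (-3 - 5184)) = 1/(70731 - 5187) = 1/65544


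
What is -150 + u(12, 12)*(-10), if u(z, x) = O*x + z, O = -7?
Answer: 570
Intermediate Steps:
u(z, x) = z - 7*x (u(z, x) = -7*x + z = z - 7*x)
-150 + u(12, 12)*(-10) = -150 + (12 - 7*12)*(-10) = -150 + (12 - 84)*(-10) = -150 - 72*(-10) = -150 + 720 = 570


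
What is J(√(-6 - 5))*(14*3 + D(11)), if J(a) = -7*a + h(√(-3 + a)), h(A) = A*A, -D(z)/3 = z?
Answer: -27 - 54*I*√11 ≈ -27.0 - 179.1*I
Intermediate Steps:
D(z) = -3*z
h(A) = A²
J(a) = -3 - 6*a (J(a) = -7*a + (√(-3 + a))² = -7*a + (-3 + a) = -3 - 6*a)
J(√(-6 - 5))*(14*3 + D(11)) = (-3 - 6*√(-6 - 5))*(14*3 - 3*11) = (-3 - 6*I*√11)*(42 - 33) = (-3 - 6*I*√11)*9 = -27 - 54*I*√11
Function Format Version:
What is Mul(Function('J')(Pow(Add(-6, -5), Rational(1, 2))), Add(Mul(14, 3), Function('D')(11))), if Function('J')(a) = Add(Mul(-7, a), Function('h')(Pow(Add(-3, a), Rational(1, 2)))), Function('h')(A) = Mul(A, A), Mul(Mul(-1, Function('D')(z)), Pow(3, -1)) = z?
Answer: Add(-27, Mul(-54, I, Pow(11, Rational(1, 2)))) ≈ Add(-27.000, Mul(-179.10, I))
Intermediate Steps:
Function('D')(z) = Mul(-3, z)
Function('h')(A) = Pow(A, 2)
Function('J')(a) = Add(-3, Mul(-6, a)) (Function('J')(a) = Add(Mul(-7, a), Pow(Pow(Add(-3, a), Rational(1, 2)), 2)) = Add(Mul(-7, a), Add(-3, a)) = Add(-3, Mul(-6, a)))
Mul(Function('J')(Pow(Add(-6, -5), Rational(1, 2))), Add(Mul(14, 3), Function('D')(11))) = Mul(Add(-3, Mul(-6, Pow(Add(-6, -5), Rational(1, 2)))), Add(Mul(14, 3), Mul(-3, 11))) = Mul(Add(-3, Mul(-6, Pow(-11, Rational(1, 2)))), Add(42, -33)) = Mul(Add(-3, Mul(-6, Mul(I, Pow(11, Rational(1, 2))))), 9) = Mul(Add(-3, Mul(-6, I, Pow(11, Rational(1, 2)))), 9) = Add(-27, Mul(-54, I, Pow(11, Rational(1, 2))))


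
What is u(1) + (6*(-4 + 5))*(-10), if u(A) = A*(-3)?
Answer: -63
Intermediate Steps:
u(A) = -3*A
u(1) + (6*(-4 + 5))*(-10) = -3*1 + (6*(-4 + 5))*(-10) = -3 + (6*1)*(-10) = -3 + 6*(-10) = -3 - 60 = -63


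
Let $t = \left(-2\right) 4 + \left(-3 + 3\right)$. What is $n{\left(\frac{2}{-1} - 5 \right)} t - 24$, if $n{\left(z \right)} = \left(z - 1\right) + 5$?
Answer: $0$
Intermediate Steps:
$t = -8$ ($t = -8 + 0 = -8$)
$n{\left(z \right)} = 4 + z$ ($n{\left(z \right)} = \left(-1 + z\right) + 5 = 4 + z$)
$n{\left(\frac{2}{-1} - 5 \right)} t - 24 = \left(4 + \left(\frac{2}{-1} - 5\right)\right) \left(-8\right) - 24 = \left(4 + \left(2 \left(-1\right) - 5\right)\right) \left(-8\right) - 24 = \left(4 - 7\right) \left(-8\right) - 24 = \left(-3\right) \left(-8\right) - 24 = 24 - 24 = 0$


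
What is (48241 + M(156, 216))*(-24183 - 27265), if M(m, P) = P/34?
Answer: -42197906840/17 ≈ -2.4822e+9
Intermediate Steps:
M(m, P) = P/34 (M(m, P) = P*(1/34) = P/34)
(48241 + M(156, 216))*(-24183 - 27265) = (48241 + (1/34)*216)*(-24183 - 27265) = (48241 + 108/17)*(-51448) = (820205/17)*(-51448) = -42197906840/17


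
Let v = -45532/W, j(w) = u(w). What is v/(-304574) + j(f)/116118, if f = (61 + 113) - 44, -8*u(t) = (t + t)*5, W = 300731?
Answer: -14878874999249/10635810048448092 ≈ -0.0013989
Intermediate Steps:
u(t) = -5*t/4 (u(t) = -(t + t)*5/8 = -2*t*5/8 = -5*t/4)
f = 130 (f = 174 - 44 = 130)
j(w) = -5*w/4
v = -45532/300731 ≈ -0.15140
v/(-304574) + j(f)/116118 = -45532/300731/(-304574) - 5/4*130/116118 = -45532/300731*(-1/304574) - 325/2*1/116118 = 22766/45797421797 - 325/232236 = -14878874999249/10635810048448092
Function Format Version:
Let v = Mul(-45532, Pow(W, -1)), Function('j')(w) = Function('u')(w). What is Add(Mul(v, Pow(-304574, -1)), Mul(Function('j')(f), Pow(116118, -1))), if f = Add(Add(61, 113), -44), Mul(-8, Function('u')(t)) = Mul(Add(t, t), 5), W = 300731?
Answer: Rational(-14878874999249, 10635810048448092) ≈ -0.0013989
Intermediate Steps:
Function('u')(t) = Mul(Rational(-5, 4), t) (Function('u')(t) = Mul(Rational(-1, 8), Mul(Add(t, t), 5)) = Mul(Rational(-1, 8), Mul(Mul(2, t), 5)) = Mul(Rational(-1, 8), Mul(10, t)) = Mul(Rational(-5, 4), t))
f = 130 (f = Add(174, -44) = 130)
Function('j')(w) = Mul(Rational(-5, 4), w)
v = Rational(-45532, 300731) (v = Mul(-45532, Pow(300731, -1)) = Mul(-45532, Rational(1, 300731)) = Rational(-45532, 300731) ≈ -0.15140)
Add(Mul(v, Pow(-304574, -1)), Mul(Function('j')(f), Pow(116118, -1))) = Add(Mul(Rational(-45532, 300731), Pow(-304574, -1)), Mul(Mul(Rational(-5, 4), 130), Pow(116118, -1))) = Add(Mul(Rational(-45532, 300731), Rational(-1, 304574)), Mul(Rational(-325, 2), Rational(1, 116118))) = Add(Rational(22766, 45797421797), Rational(-325, 232236)) = Rational(-14878874999249, 10635810048448092)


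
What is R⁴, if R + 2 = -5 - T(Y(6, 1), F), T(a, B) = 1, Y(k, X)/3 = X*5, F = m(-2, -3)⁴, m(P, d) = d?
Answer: 4096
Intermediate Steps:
F = 81 (F = (-3)⁴ = 81)
Y(k, X) = 15*X (Y(k, X) = 3*(X*5) = 3*(5*X) = 15*X)
R = -8 (R = -2 + (-5 - 1*1) = -2 + (-5 - 1) = -2 - 6 = -8)
R⁴ = (-8)⁴ = 4096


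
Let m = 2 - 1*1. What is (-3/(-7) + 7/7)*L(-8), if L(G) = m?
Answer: 10/7 ≈ 1.4286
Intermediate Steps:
m = 1 (m = 2 - 1 = 1)
L(G) = 1
(-3/(-7) + 7/7)*L(-8) = (-3/(-7) + 7/7)*1 = (-3*(-⅐) + 7*(⅐))*1 = (3/7 + 1)*1 = (10/7)*1 = 10/7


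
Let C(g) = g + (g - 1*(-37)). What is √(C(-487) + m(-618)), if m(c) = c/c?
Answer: 6*I*√26 ≈ 30.594*I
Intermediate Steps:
m(c) = 1
C(g) = 37 + 2*g (C(g) = g + (g + 37) = g + (37 + g) = 37 + 2*g)
√(C(-487) + m(-618)) = √((37 + 2*(-487)) + 1) = √((37 - 974) + 1) = √(-937 + 1) = √(-936) = 6*I*√26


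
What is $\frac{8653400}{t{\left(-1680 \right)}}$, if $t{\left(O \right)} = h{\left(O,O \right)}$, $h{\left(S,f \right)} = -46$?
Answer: $- \frac{4326700}{23} \approx -1.8812 \cdot 10^{5}$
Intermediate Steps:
$t{\left(O \right)} = -46$
$\frac{8653400}{t{\left(-1680 \right)}} = \frac{8653400}{-46} = 8653400 \left(- \frac{1}{46}\right) = - \frac{4326700}{23}$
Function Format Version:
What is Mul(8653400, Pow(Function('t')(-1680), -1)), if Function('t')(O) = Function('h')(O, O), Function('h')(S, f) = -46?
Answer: Rational(-4326700, 23) ≈ -1.8812e+5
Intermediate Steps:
Function('t')(O) = -46
Mul(8653400, Pow(Function('t')(-1680), -1)) = Mul(8653400, Pow(-46, -1)) = Mul(8653400, Rational(-1, 46)) = Rational(-4326700, 23)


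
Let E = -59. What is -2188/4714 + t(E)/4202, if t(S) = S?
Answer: -4736051/9904114 ≈ -0.47819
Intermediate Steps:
-2188/4714 + t(E)/4202 = -2188/4714 - 59/4202 = -2188*1/4714 - 59*1/4202 = -1094/2357 - 59/4202 = -4736051/9904114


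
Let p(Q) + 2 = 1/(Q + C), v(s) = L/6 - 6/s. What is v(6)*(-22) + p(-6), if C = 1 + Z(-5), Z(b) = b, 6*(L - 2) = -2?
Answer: 1241/90 ≈ 13.789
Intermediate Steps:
L = 5/3 (L = 2 + (⅙)*(-2) = 2 - ⅓ = 5/3 ≈ 1.6667)
v(s) = 5/18 - 6/s (v(s) = (5/3)/6 - 6/s = (5/3)*(⅙) - 6/s = 5/18 - 6/s)
C = -4 (C = 1 - 5 = -4)
p(Q) = -2 + 1/(-4 + Q) (p(Q) = -2 + 1/(Q - 4) = -2 + 1/(-4 + Q))
v(6)*(-22) + p(-6) = (5/18 - 6/6)*(-22) + (9 - 2*(-6))/(-4 - 6) = (5/18 - 6*⅙)*(-22) + (9 + 12)/(-10) = (5/18 - 1)*(-22) - ⅒*21 = -13/18*(-22) - 21/10 = 143/9 - 21/10 = 1241/90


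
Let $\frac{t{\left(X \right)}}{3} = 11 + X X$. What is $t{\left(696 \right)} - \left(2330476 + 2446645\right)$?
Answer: $-3323840$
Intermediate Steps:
$t{\left(X \right)} = 33 + 3 X^{2}$ ($t{\left(X \right)} = 3 \left(11 + X X\right) = 3 \left(11 + X^{2}\right) = 33 + 3 X^{2}$)
$t{\left(696 \right)} - \left(2330476 + 2446645\right) = \left(33 + 3 \cdot 696^{2}\right) - \left(2330476 + 2446645\right) = \left(33 + 3 \cdot 484416\right) - 4777121 = \left(33 + 1453248\right) - 4777121 = 1453281 - 4777121 = -3323840$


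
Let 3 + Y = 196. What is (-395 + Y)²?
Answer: 40804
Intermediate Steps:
Y = 193 (Y = -3 + 196 = 193)
(-395 + Y)² = (-395 + 193)² = (-202)² = 40804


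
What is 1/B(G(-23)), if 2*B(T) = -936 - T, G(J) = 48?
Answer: -1/492 ≈ -0.0020325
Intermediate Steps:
B(T) = -468 - T/2 (B(T) = (-936 - T)/2 = -468 - T/2)
1/B(G(-23)) = 1/(-468 - ½*48) = 1/(-468 - 24) = 1/(-492) = -1/492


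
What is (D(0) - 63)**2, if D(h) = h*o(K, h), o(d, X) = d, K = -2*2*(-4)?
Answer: 3969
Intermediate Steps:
K = 16 (K = -4*(-4) = 16)
D(h) = 16*h (D(h) = h*16 = 16*h)
(D(0) - 63)**2 = (16*0 - 63)**2 = (0 - 63)**2 = (-63)**2 = 3969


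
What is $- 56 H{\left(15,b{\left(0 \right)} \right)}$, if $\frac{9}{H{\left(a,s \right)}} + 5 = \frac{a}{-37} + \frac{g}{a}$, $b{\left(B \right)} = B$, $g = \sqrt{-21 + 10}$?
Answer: $\frac{839160000}{9015059} + \frac{10349640 i \sqrt{11}}{9015059} \approx 93.084 + 3.8076 i$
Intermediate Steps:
$g = i \sqrt{11}$ ($g = \sqrt{-11} = i \sqrt{11} \approx 3.3166 i$)
$H{\left(a,s \right)} = \frac{9}{-5 - \frac{a}{37} + \frac{i \sqrt{11}}{a}}$ ($H{\left(a,s \right)} = \frac{9}{-5 + \left(\frac{a}{-37} + \frac{i \sqrt{11}}{a}\right)} = \frac{9}{-5 + \left(a \left(- \frac{1}{37}\right) + \frac{i \sqrt{11}}{a}\right)} = \frac{9}{-5 - \left(\frac{a}{37} - \frac{i \sqrt{11}}{a}\right)} = \frac{9}{-5 - \frac{a}{37} + \frac{i \sqrt{11}}{a}}$)
$- 56 H{\left(15,b{\left(0 \right)} \right)} = - 56 \left(\left(-333\right) 15 \frac{1}{15^{2} + 185 \cdot 15 - 37 i \sqrt{11}}\right) = - 56 \left(\left(-333\right) 15 \frac{1}{225 + 2775 - 37 i \sqrt{11}}\right) = - 56 \left(\left(-333\right) 15 \frac{1}{3000 - 37 i \sqrt{11}}\right) = - 56 \left(- \frac{4995}{3000 - 37 i \sqrt{11}}\right) = \frac{279720}{3000 - 37 i \sqrt{11}}$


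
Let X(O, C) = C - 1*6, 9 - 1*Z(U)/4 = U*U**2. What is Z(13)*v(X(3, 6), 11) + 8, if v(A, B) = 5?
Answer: -43752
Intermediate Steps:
Z(U) = 36 - 4*U**3 (Z(U) = 36 - 4*U*U**2 = 36 - 4*U**3)
X(O, C) = -6 + C (X(O, C) = C - 6 = -6 + C)
Z(13)*v(X(3, 6), 11) + 8 = (36 - 4*13**3)*5 + 8 = (36 - 4*2197)*5 + 8 = (36 - 8788)*5 + 8 = -8752*5 + 8 = -43760 + 8 = -43752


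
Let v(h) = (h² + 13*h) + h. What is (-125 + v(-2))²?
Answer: 22201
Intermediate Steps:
v(h) = h² + 14*h
(-125 + v(-2))² = (-125 - 2*(14 - 2))² = (-125 - 2*12)² = (-125 - 24)² = (-149)² = 22201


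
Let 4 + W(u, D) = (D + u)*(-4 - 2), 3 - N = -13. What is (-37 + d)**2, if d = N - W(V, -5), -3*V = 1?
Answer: 2401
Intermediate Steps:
N = 16 (N = 3 - 1*(-13) = 3 + 13 = 16)
V = -1/3 (V = -1/3*1 = -1/3 ≈ -0.33333)
W(u, D) = -4 - 6*D - 6*u (W(u, D) = -4 + (D + u)*(-4 - 2) = -4 + (D + u)*(-6) = -4 + (-6*D - 6*u) = -4 - 6*D - 6*u)
d = -12 (d = 16 - (-4 - 6*(-5) - 6*(-1/3)) = 16 - (-4 + 30 + 2) = 16 - 1*28 = 16 - 28 = -12)
(-37 + d)**2 = (-37 - 12)**2 = (-49)**2 = 2401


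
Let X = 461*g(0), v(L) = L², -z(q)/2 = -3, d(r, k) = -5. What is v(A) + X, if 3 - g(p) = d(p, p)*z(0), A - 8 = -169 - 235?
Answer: 172029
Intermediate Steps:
z(q) = 6 (z(q) = -2*(-3) = 6)
A = -396 (A = 8 + (-169 - 235) = 8 - 404 = -396)
g(p) = 33 (g(p) = 3 - (-5)*6 = 3 - 1*(-30) = 3 + 30 = 33)
X = 15213 (X = 461*33 = 15213)
v(A) + X = (-396)² + 15213 = 156816 + 15213 = 172029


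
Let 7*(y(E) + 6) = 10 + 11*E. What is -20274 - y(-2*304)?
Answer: -19314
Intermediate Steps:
y(E) = -32/7 + 11*E/7 (y(E) = -6 + (10 + 11*E)/7 = -6 + (10/7 + 11*E/7) = -32/7 + 11*E/7)
-20274 - y(-2*304) = -20274 - (-32/7 + 11*(-2*304)/7) = -20274 - (-32/7 + (11/7)*(-608)) = -20274 - (-32/7 - 6688/7) = -20274 - 1*(-960) = -20274 + 960 = -19314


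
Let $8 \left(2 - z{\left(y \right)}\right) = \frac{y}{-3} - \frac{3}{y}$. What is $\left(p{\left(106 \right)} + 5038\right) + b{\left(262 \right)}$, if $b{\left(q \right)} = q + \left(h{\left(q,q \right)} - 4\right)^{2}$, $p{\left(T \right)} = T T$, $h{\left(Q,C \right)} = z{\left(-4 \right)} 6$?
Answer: $\frac{4243825}{256} \approx 16577.0$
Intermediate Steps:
$z{\left(y \right)} = 2 + \frac{y}{24} + \frac{3}{8 y}$ ($z{\left(y \right)} = 2 - \frac{\frac{y}{-3} - \frac{3}{y}}{8} = 2 - \frac{y \left(- \frac{1}{3}\right) - \frac{3}{y}}{8} = 2 - \frac{- \frac{y}{3} - \frac{3}{y}}{8} = 2 - \frac{- \frac{3}{y} - \frac{y}{3}}{8} = 2 + \left(\frac{y}{24} + \frac{3}{8 y}\right) = 2 + \frac{y}{24} + \frac{3}{8 y}$)
$h{\left(Q,C \right)} = \frac{167}{16}$ ($h{\left(Q,C \right)} = \frac{9 - 4 \left(48 - 4\right)}{24 \left(-4\right)} 6 = \frac{1}{24} \left(- \frac{1}{4}\right) \left(9 - 176\right) 6 = \frac{1}{24} \left(- \frac{1}{4}\right) \left(-167\right) 6 = \frac{167}{96} \cdot 6 = \frac{167}{16}$)
$p{\left(T \right)} = T^{2}$
$b{\left(q \right)} = \frac{10609}{256} + q$ ($b{\left(q \right)} = q + \left(\frac{167}{16} - 4\right)^{2} = q + \left(\frac{103}{16}\right)^{2} = q + \frac{10609}{256} = \frac{10609}{256} + q$)
$\left(p{\left(106 \right)} + 5038\right) + b{\left(262 \right)} = \left(106^{2} + 5038\right) + \left(\frac{10609}{256} + 262\right) = \left(11236 + 5038\right) + \frac{77681}{256} = 16274 + \frac{77681}{256} = \frac{4243825}{256}$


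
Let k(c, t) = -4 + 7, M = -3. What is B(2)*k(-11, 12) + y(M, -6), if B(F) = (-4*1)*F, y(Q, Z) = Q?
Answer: -27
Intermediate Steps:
k(c, t) = 3
B(F) = -4*F
B(2)*k(-11, 12) + y(M, -6) = -4*2*3 - 3 = -8*3 - 3 = -24 - 3 = -27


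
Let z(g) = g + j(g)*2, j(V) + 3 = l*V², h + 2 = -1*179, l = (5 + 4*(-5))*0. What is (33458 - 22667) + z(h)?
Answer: 10604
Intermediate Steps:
l = 0 (l = (5 - 20)*0 = -15*0 = 0)
h = -181 (h = -2 - 1*179 = -2 - 179 = -181)
j(V) = -3 (j(V) = -3 + 0*V² = -3 + 0 = -3)
z(g) = -6 + g (z(g) = g - 3*2 = g - 6 = -6 + g)
(33458 - 22667) + z(h) = (33458 - 22667) + (-6 - 181) = 10791 - 187 = 10604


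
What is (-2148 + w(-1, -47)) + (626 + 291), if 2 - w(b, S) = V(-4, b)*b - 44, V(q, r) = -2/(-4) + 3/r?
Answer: -2375/2 ≈ -1187.5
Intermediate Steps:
V(q, r) = ½ + 3/r (V(q, r) = -2*(-¼) + 3/r = ½ + 3/r)
w(b, S) = 43 - b/2 (w(b, S) = 2 - (((6 + b)/(2*b))*b - 44) = 2 - ((3 + b/2) - 44) = 2 - (-41 + b/2) = 2 + (41 - b/2) = 43 - b/2)
(-2148 + w(-1, -47)) + (626 + 291) = (-2148 + (43 - ½*(-1))) + (626 + 291) = (-2148 + (43 + ½)) + 917 = (-2148 + 87/2) + 917 = -4209/2 + 917 = -2375/2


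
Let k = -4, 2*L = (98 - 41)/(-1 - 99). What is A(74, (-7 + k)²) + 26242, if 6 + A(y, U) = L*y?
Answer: 2621491/100 ≈ 26215.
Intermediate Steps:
L = -57/200 (L = ((98 - 41)/(-1 - 99))/2 = (57/(-100))/2 = (57*(-1/100))/2 = (½)*(-57/100) = -57/200 ≈ -0.28500)
A(y, U) = -6 - 57*y/200
A(74, (-7 + k)²) + 26242 = (-6 - 57/200*74) + 26242 = (-6 - 2109/100) + 26242 = -2709/100 + 26242 = 2621491/100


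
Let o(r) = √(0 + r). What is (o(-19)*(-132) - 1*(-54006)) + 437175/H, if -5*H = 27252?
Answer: 163287293/3028 - 132*I*√19 ≈ 53926.0 - 575.38*I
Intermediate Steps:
o(r) = √r
H = -27252/5 (H = -⅕*27252 = -27252/5 ≈ -5450.4)
(o(-19)*(-132) - 1*(-54006)) + 437175/H = (√(-19)*(-132) - 1*(-54006)) + 437175/(-27252/5) = ((I*√19)*(-132) + 54006) + 437175*(-5/27252) = (-132*I*√19 + 54006) - 242875/3028 = (54006 - 132*I*√19) - 242875/3028 = 163287293/3028 - 132*I*√19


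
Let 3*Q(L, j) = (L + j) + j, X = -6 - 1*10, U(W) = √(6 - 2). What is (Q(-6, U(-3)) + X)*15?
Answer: -250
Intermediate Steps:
U(W) = 2 (U(W) = √4 = 2)
X = -16 (X = -6 - 10 = -16)
Q(L, j) = L/3 + 2*j/3 (Q(L, j) = ((L + j) + j)/3 = (L + 2*j)/3 = L/3 + 2*j/3)
(Q(-6, U(-3)) + X)*15 = (((⅓)*(-6) + (⅔)*2) - 16)*15 = ((-2 + 4/3) - 16)*15 = (-⅔ - 16)*15 = -50/3*15 = -250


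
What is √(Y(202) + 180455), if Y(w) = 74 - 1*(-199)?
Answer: 2*√45182 ≈ 425.12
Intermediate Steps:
Y(w) = 273 (Y(w) = 74 + 199 = 273)
√(Y(202) + 180455) = √(273 + 180455) = √180728 = 2*√45182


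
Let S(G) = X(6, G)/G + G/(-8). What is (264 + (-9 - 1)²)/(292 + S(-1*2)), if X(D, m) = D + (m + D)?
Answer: 1456/1149 ≈ 1.2672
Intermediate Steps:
X(D, m) = m + 2*D (X(D, m) = D + (D + m) = m + 2*D)
S(G) = -G/8 + (12 + G)/G (S(G) = (G + 2*6)/G + G/(-8) = (G + 12)/G + G*(-⅛) = (12 + G)/G - G/8 = -G/8 + (12 + G)/G)
(264 + (-9 - 1)²)/(292 + S(-1*2)) = (264 + (-9 - 1)²)/(292 + (1 + 12/((-1*2)) - (-1)*2/8)) = (264 + (-10)²)/(292 + (1 + 12/(-2) - ⅛*(-2))) = (264 + 100)/(292 + (1 + 12*(-½) + ¼)) = 364/(292 + (1 - 6 + ¼)) = 364/(292 - 19/4) = 364/(1149/4) = 364*(4/1149) = 1456/1149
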